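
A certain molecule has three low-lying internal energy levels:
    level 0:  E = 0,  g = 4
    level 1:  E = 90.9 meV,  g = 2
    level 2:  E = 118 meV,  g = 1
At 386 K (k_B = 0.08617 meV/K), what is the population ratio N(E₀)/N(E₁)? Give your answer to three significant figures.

k_BT = 0.08617 × 386 K = 33.262 meV.
n₀/n₁ = (g₀/g₁) exp[−(E₀−E₁)/kT] = (4/2) × exp(−(-90.9 meV)/(33.262 meV)) = (4/2) × exp(2.7328) = 30.8.

30.8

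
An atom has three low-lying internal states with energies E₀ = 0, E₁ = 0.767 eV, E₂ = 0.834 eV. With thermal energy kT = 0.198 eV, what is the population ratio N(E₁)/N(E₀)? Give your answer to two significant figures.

n₁/n₀ = exp[−(E₁−E₀)/kT] = exp(−(0.767 eV)/(0.198 eV)) = exp(-3.874) = 0.021.

0.021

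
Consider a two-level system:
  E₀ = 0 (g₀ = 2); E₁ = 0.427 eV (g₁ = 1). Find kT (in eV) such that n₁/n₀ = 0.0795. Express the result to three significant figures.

n₁/n₀ = (g₁/g₀) exp[−(E₁−E₀)/kT] = 0.0795.
⇒ (E₁−E₀)/kT = ln((1/2)/0.0795) = ln(6.2893) = 1.8388.
kT = 0.427 eV / 1.8388 = 0.232 eV.

0.232 eV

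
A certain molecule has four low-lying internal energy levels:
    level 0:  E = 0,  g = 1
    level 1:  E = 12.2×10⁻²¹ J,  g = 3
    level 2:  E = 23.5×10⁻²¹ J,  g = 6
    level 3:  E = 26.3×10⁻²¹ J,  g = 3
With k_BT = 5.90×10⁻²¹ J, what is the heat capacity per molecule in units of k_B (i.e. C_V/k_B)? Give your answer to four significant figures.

1.854

Eᵢ/kT = 0, 2.06780, 3.98305, 4.45763.
Z = Σ gᵢe^(−Eᵢ/kT) = 1·e^(−0) + 3·e^(−2.06780) + 6·e^(−3.98305) + 3·e^(−4.45763) = 1.00000 + 0.379391 + 0.111772 + 0.0347694 = 1.52593.
⟨E⟩ = 5.35388, ⟨E²⟩ = 93.2181.
C_V/k_B = (⟨E²⟩ − ⟨E⟩²)/(kT)² = (93.2181 − 28.6640)/34.8100 = 1.854.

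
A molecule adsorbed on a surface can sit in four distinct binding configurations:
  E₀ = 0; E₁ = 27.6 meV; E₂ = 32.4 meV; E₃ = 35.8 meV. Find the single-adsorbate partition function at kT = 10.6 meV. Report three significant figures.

Eᵢ/kT = 0, 2.6038, 3.0566, 3.3774.
Z = Σ e^(−Eᵢ/kT) = e^(−0) + e^(−2.6038) + e^(−3.0566) + e^(−3.3774) = 1.0000 + 0.073992 + 0.047047 + 0.034136 = 1.1552.

Z = 1.16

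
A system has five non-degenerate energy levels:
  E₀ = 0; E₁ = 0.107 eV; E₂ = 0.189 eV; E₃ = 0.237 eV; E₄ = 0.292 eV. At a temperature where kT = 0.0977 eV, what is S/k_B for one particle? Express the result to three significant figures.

1.11

Eᵢ/kT = 0, 1.0952, 1.9345, 2.4258, 2.9887.
Z = Σ e^(−Eᵢ/kT) = e^(−0) + e^(−1.0952) + e^(−1.9345) + e^(−2.4258) + e^(−2.9887) = 1.0000 + 0.33447 + 0.14450 + 0.088407 + 0.050353 = 1.6177.
⟨E⟩ = Σ EᵢPᵢ = 0.061046 eV.
S/k_B = ln Z + ⟨E⟩/kT = ln(1.6177) + 0.061046/0.0977 = 0.48101 + 0.62483 = 1.11.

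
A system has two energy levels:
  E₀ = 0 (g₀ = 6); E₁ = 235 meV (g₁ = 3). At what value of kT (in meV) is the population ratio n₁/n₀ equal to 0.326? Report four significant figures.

549.4 meV

n₁/n₀ = (g₁/g₀) exp[−(E₁−E₀)/kT] = 0.326.
⇒ (E₁−E₀)/kT = ln((3/6)/0.326) = ln(1.53374) = 0.427709.
kT = 235 meV / 0.427709 = 549.4 meV.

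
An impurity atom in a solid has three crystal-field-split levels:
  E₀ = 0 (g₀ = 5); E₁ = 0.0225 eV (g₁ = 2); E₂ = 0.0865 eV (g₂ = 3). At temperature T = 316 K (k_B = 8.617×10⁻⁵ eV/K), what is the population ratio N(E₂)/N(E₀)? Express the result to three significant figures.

k_BT = 8.617×10⁻⁵ × 316 K = 0.027230 eV.
n₂/n₀ = (g₂/g₀) exp[−(E₂−E₀)/kT] = (3/5) × exp(−(0.0865 eV)/(0.027230 eV)) = (3/5) × exp(-3.1766) = 0.0250.

0.0250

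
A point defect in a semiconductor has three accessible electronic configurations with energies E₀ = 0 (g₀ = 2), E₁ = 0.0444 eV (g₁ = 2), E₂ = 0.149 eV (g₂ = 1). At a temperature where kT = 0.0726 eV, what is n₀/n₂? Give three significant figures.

n₀/n₂ = (g₀/g₂) exp[−(E₀−E₂)/kT] = (2/1) × exp(−(-0.149 eV)/(0.0726 eV)) = (2/1) × exp(2.0523) = 15.6.

15.6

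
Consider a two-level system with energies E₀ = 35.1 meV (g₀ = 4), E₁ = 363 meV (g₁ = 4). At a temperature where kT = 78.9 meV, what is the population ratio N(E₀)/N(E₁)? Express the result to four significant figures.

n₀/n₁ = (g₀/g₁) exp[−(E₀−E₁)/kT] = (4/4) × exp(−(-327.9 meV)/(78.9 meV)) = (4/4) × exp(4.15589) = 63.81.

63.81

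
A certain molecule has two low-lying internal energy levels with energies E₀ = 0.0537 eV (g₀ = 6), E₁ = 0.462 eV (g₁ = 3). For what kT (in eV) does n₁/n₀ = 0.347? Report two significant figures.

n₁/n₀ = (g₁/g₀) exp[−(E₁−E₀)/kT] = 0.347.
⇒ (E₁−E₀)/kT = ln((3/6)/0.347) = ln(1.441) = 0.3653.
kT = 0.4083 eV / 0.3653 = 1.1 eV.

1.1 eV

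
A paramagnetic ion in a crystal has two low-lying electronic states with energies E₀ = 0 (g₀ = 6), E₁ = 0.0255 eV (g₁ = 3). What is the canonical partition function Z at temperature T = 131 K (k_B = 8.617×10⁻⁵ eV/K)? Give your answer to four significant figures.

k_BT = 8.617×10⁻⁵ × 131 K = 0.0112883 eV.
Eᵢ/kT = 0, 2.25898.
Z = Σ gᵢe^(−Eᵢ/kT) = 6·e^(−0) + 3·e^(−2.25898) = 6.00000 + 0.313371 = 6.31337.

Z = 6.313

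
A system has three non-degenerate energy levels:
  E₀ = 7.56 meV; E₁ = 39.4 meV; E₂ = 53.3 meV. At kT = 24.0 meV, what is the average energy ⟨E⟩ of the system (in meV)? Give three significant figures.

18.3 meV

Eᵢ/kT = 0.31500, 1.6417, 2.2208.
Z = Σ e^(−Eᵢ/kT) = e^(−0.31500) + e^(−1.6417) + e^(−2.2208) = 0.72979 + 0.19365 + 0.10852 = 1.0320.
⟨E⟩ = Σ Eᵢ e^(−Eᵢ/kT) / Z = (7.56·0.72979 + 39.4·0.19365 + 53.3·0.10852) / 1.0320 = 18.3 meV.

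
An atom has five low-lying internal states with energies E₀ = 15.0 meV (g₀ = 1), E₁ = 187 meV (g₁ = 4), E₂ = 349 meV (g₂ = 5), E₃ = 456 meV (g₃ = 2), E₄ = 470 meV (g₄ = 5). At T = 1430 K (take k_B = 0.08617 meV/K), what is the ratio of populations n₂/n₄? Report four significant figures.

k_BT = 0.08617 × 1430 K = 123.223 meV.
n₂/n₄ = (g₂/g₄) exp[−(E₂−E₄)/kT] = (5/5) × exp(−(-121 meV)/(123.223 meV)) = (5/5) × exp(0.981960) = 2.670.

2.670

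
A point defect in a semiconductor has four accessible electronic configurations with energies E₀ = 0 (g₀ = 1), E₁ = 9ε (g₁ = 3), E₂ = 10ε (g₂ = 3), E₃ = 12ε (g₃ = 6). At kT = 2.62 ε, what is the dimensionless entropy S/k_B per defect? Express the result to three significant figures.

0.909

Eᵢ/kT = 0, 3.4351, 3.8168, 4.5802.
Z = Σ gᵢe^(−Eᵢ/kT) = 1·e^(−0) + 3·e^(−3.4351) + 3·e^(−3.8168) + 6·e^(−4.5802) = 1.0000 + 0.096667 + 0.065994 + 0.061517 = 1.2242.
⟨E⟩ = Σ EᵢPᵢ = 1.8528 ε.
S/k_B = ln Z + ⟨E⟩/kT = ln(1.2242) + 1.8528/2.62 = 0.20229 + 0.70718 = 0.909.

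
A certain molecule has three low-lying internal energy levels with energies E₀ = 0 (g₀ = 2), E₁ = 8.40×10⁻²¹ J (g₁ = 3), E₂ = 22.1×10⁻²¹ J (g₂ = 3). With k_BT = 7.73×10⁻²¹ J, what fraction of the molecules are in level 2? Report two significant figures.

0.054

Eᵢ/kT = 0, 1.087, 2.859.
Z = Σ gᵢe^(−Eᵢ/kT) = 2·e^(−0) + 3·e^(−1.087) + 3·e^(−2.859) = 2.000 + 1.012 + 0.1720 = 3.184.
P₂ = g₂ e^(−E₂/kT) / Z = 0.1720/3.184 = 0.054.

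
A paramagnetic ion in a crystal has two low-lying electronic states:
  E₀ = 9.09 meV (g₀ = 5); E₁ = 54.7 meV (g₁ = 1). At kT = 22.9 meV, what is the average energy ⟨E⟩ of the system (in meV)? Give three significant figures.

10.3 meV

Eᵢ/kT = 0.39694, 2.3886.
Z = Σ gᵢe^(−Eᵢ/kT) = 5·e^(−0.39694) + 1·e^(−2.3886) = 3.3619 + 0.091758 = 3.4537.
⟨E⟩ = Σ Eᵢ gᵢe^(−Eᵢ/kT) / Z = (9.09·3.3619 + 54.7·0.091758) / 3.4537 = 10.3 meV.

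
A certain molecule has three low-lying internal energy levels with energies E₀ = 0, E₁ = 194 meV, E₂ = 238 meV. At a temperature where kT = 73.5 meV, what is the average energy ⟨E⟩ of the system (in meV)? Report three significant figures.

Eᵢ/kT = 0, 2.6395, 3.2381.
Z = Σ e^(−Eᵢ/kT) = e^(−0) + e^(−2.6395) + e^(−3.2381) = 1.0000 + 0.071397 + 0.039238 = 1.1106.
⟨E⟩ = Σ Eᵢ e^(−Eᵢ/kT) / Z = (0·1.0000 + 194·0.071397 + 238·0.039238) / 1.1106 = 20.9 meV.

20.9 meV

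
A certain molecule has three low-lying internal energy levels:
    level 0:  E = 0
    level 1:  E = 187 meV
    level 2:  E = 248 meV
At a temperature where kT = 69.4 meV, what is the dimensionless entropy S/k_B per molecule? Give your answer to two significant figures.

Eᵢ/kT = 0, 2.695, 3.573.
Z = Σ e^(−Eᵢ/kT) = e^(−0) + e^(−2.695) + e^(−3.573) = 1.000 + 0.06754 + 0.02807 = 1.096.
⟨E⟩ = Σ EᵢPᵢ = 17.88 meV.
S/k_B = ln Z + ⟨E⟩/kT = ln(1.096) + 17.88/69.4 = 0.09167 + 0.2576 = 0.35.

0.35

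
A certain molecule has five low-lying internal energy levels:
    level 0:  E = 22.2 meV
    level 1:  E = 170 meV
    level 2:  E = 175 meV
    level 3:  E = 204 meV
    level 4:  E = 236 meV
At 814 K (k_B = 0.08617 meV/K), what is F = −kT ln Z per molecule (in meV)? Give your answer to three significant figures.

0.780 meV

k_BT = 0.08617 × 814 K = 70.142 meV.
Eᵢ/kT = 0.31650, 2.4237, 2.4949, 2.9084, 3.3646.
Z = Σ e^(−Eᵢ/kT) = e^(−0.31650) + e^(−2.4237) + e^(−2.4949) + e^(−2.9084) + e^(−3.3646) = 0.72870 + 0.088593 + 0.082505 + 0.054563 + 0.034576 = 0.98894.
F = −kT ln Z = −70.142 × ln(0.98894) = −70.142 × -0.011122 = 0.780 meV.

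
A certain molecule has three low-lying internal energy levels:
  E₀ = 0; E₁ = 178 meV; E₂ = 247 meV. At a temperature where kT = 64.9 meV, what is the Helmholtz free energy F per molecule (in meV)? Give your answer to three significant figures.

-5.39 meV

Eᵢ/kT = 0, 2.7427, 3.8059.
Z = Σ e^(−Eᵢ/kT) = e^(−0) + e^(−2.7427) + e^(−3.8059) = 1.0000 + 0.064396 + 0.022239 = 1.0866.
F = −kT ln Z = −64.9 × ln(1.0866) = −64.9 × 0.083054 = -5.39 meV.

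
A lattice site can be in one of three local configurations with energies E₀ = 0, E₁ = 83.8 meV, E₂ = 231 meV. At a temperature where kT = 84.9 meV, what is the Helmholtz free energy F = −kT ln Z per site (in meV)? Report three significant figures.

-30.9 meV

Eᵢ/kT = 0, 0.98704, 2.7208.
Z = Σ e^(−Eᵢ/kT) = e^(−0) + e^(−0.98704) + e^(−2.7208) = 1.0000 + 0.37268 + 0.065822 = 1.4385.
F = −kT ln Z = −84.9 × ln(1.4385) = −84.9 × 0.36360 = -30.9 meV.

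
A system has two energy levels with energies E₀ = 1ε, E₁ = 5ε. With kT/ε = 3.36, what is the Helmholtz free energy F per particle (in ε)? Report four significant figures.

Eᵢ/kT = 0.297619, 1.48810.
Z = Σ e^(−Eᵢ/kT) = e^(−0.297619) + e^(−1.48810) = 0.742584 + 0.225801 = 0.968385.
F = −kT ln Z = −3.36 × ln(0.968385) = −3.36 × -0.0321255 = 0.1079 ε.

0.1079 ε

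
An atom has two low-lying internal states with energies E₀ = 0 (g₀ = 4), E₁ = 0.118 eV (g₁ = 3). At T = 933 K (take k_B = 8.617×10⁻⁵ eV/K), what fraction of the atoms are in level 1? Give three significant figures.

k_BT = 8.617×10⁻⁵ × 933 K = 0.080397 eV.
Eᵢ/kT = 0, 1.4677.
Z = Σ gᵢe^(−Eᵢ/kT) = 4·e^(−0) + 3·e^(−1.4677) = 4.0000 + 0.69136 = 4.6914.
P₁ = g₁ e^(−E₁/kT) / Z = 0.69136/4.6914 = 0.147.

0.147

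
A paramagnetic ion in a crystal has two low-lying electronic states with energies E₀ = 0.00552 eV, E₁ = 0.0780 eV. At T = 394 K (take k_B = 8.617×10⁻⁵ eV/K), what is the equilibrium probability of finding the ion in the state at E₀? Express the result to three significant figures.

0.894

k_BT = 8.617×10⁻⁵ × 394 K = 0.033951 eV.
Eᵢ/kT = 0.16259, 2.2974.
Z = Σ e^(−Eᵢ/kT) = e^(−0.16259) + e^(−2.2974) = 0.84994 + 0.10052 = 0.95046.
P₀ = e^(−E₀/kT) / Z = 0.84994/0.95046 = 0.894.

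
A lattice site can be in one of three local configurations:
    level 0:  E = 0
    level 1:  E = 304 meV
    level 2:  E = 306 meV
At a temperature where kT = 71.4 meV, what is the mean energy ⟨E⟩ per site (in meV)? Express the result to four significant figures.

8.284 meV

Eᵢ/kT = 0, 4.25770, 4.28571.
Z = Σ e^(−Eᵢ/kT) = e^(−0) + e^(−4.25770) + e^(−4.28571) = 1.00000 + 0.0141548 + 0.0137638 = 1.02792.
⟨E⟩ = Σ Eᵢ e^(−Eᵢ/kT) / Z = (0·1.00000 + 304·0.0141548 + 306·0.0137638) / 1.02792 = 8.284 meV.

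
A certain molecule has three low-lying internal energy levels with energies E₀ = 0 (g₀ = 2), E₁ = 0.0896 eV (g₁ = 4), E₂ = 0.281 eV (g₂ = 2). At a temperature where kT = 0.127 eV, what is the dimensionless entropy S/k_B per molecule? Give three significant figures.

1.88

Eᵢ/kT = 0, 0.70551, 2.2126.
Z = Σ gᵢe^(−Eᵢ/kT) = 2·e^(−0) + 4·e^(−0.70551) + 2·e^(−2.2126) = 2.0000 + 1.9754 + 0.21883 = 4.1942.
⟨E⟩ = Σ EᵢPᵢ = 0.056861 eV.
S/k_B = ln Z + ⟨E⟩/kT = ln(4.1942) + 0.056861/0.127 = 1.4337 + 0.44772 = 1.88.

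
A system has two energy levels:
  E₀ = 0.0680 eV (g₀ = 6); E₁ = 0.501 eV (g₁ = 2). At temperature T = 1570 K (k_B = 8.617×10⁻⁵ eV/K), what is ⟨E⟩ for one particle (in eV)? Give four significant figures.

k_BT = 8.617×10⁻⁵ × 1570 K = 0.135287 eV.
Eᵢ/kT = 0.502635, 3.70324.
Z = Σ gᵢe^(−Eᵢ/kT) = 6·e^(−0.502635) + 2·e^(−3.70324) = 3.62961 + 0.0492871 = 3.67890.
⟨E⟩ = Σ Eᵢ gᵢe^(−Eᵢ/kT) / Z = (0.0680·3.62961 + 0.501·0.0492871) / 3.67890 = 0.07380 eV.

0.07380 eV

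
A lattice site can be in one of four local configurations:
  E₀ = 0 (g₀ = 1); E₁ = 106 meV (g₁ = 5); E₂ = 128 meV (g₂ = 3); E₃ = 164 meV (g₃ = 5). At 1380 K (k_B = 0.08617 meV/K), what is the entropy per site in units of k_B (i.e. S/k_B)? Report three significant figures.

2.55

k_BT = 0.08617 × 1380 K = 118.91 meV.
Eᵢ/kT = 0, 0.89143, 1.0764, 1.3792.
Z = Σ gᵢe^(−Eᵢ/kT) = 1·e^(−0) + 5·e^(−0.89143) + 3·e^(−1.0764) + 5·e^(−1.3792) = 1.0000 + 2.0503 + 1.0225 + 1.2589 = 5.3317.
⟨E⟩ = Σ EᵢPᵢ = 104.03 meV.
S/k_B = ln Z + ⟨E⟩/kT = ln(5.3317) + 104.03/118.91 = 1.6737 + 0.87486 = 2.55.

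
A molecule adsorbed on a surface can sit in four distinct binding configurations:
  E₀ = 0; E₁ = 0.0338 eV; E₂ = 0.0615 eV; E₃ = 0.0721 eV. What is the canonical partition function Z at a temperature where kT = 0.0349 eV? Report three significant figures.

Z = 1.68

Eᵢ/kT = 0, 0.96848, 1.7622, 2.0659.
Z = Σ e^(−Eᵢ/kT) = e^(−0) + e^(−0.96848) + e^(−1.7622) + e^(−2.0659) = 1.0000 + 0.37966 + 0.17167 + 0.12670 = 1.6780.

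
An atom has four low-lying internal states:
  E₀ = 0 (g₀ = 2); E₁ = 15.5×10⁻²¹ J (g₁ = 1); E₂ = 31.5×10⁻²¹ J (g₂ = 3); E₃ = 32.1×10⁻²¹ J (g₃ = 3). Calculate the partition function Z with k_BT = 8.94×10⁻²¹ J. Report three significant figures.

Z = 2.35

Eᵢ/kT = 0, 1.7338, 3.5235, 3.5906.
Z = Σ gᵢe^(−Eᵢ/kT) = 2·e^(−0) + 1·e^(−1.7338) + 3·e^(−3.5235) + 3·e^(−3.5906) = 2.0000 + 0.17661 + 0.088488 + 0.082745 = 2.3478.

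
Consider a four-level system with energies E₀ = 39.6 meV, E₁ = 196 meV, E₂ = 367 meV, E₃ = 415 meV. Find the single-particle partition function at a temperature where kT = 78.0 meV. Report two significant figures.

Z = 0.70

Eᵢ/kT = 0.5077, 2.513, 4.705, 5.321.
Z = Σ e^(−Eᵢ/kT) = e^(−0.5077) + e^(−2.513) + e^(−4.705) + e^(−5.321) = 0.6019 + 0.08102 + 0.009050 + 0.004888 = 0.6969.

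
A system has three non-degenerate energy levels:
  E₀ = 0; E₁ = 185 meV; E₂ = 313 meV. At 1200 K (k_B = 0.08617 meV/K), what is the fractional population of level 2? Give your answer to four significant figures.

0.03987

k_BT = 0.08617 × 1200 K = 103.404 meV.
Eᵢ/kT = 0, 1.78910, 3.02696.
Z = Σ e^(−Eᵢ/kT) = e^(−0) + e^(−1.78910) + e^(−3.02696) = 1.00000 + 0.167111 + 0.0484627 = 1.21557.
P₂ = e^(−E₂/kT) / Z = 0.0484627/1.21557 = 0.03987.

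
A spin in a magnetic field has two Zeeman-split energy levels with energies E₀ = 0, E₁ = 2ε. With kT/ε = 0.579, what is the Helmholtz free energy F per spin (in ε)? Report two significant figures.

Eᵢ/kT = 0, 3.454.
Z = Σ e^(−Eᵢ/kT) = e^(−0) + e^(−3.454) = 1.000 + 0.03162 = 1.032.
F = −kT ln Z = −0.579 × ln(1.032) = −0.579 × 0.03150 = -0.018 ε.

-0.018 ε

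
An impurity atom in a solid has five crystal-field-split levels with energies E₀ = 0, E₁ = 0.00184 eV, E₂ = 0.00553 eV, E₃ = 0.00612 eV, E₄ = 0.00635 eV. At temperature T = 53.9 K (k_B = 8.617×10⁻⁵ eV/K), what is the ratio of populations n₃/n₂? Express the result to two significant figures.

k_BT = 8.617×10⁻⁵ × 53.9 K = 0.004645 eV.
n₃/n₂ = exp[−(E₃−E₂)/kT] = exp(−(0.00059 eV)/(0.004645 eV)) = exp(-0.1270) = 0.88.

0.88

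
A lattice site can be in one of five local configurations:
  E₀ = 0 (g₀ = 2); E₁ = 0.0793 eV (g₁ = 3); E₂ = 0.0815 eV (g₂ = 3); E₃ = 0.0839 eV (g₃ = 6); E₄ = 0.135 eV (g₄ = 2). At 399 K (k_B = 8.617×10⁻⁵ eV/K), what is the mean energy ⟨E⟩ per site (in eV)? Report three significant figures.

0.0305 eV

k_BT = 8.617×10⁻⁵ × 399 K = 0.034382 eV.
Eᵢ/kT = 0, 2.3064, 2.3704, 2.4402, 3.9265.
Z = Σ gᵢe^(−Eᵢ/kT) = 2·e^(−0) + 3·e^(−2.3064) + 3·e^(−2.3704) + 6·e^(−2.4402) + 2·e^(−3.9265) = 2.0000 + 0.29886 + 0.28033 + 0.52286 + 0.039425 = 3.1415.
⟨E⟩ = Σ Eᵢ gᵢe^(−Eᵢ/kT) / Z = (0·2.0000 + 0.0793·0.29886 + 0.0815·0.28033 + 0.0839·0.52286 + 0.135·0.039425) / 3.1415 = 0.0305 eV.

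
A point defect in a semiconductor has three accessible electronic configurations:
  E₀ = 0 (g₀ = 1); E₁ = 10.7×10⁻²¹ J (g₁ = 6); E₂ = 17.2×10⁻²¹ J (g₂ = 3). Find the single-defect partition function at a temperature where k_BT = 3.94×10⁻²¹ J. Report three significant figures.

Z = 1.44

Eᵢ/kT = 0, 2.7157, 4.3655.
Z = Σ gᵢe^(−Eᵢ/kT) = 1·e^(−0) + 6·e^(−2.7157) + 3·e^(−4.3655) = 1.0000 + 0.39695 + 0.038125 = 1.4351.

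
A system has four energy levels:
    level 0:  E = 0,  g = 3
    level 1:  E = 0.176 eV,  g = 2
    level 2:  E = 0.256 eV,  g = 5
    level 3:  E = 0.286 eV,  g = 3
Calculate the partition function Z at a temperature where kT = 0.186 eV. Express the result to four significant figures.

Eᵢ/kT = 0, 0.946237, 1.37634, 1.53763.
Z = Σ gᵢe^(−Eᵢ/kT) = 3·e^(−0) + 2·e^(−0.946237) + 5·e^(−1.37634) + 3·e^(−1.53763) = 3.00000 + 0.776398 + 1.26251 + 0.644669 = 5.68358.

Z = 5.684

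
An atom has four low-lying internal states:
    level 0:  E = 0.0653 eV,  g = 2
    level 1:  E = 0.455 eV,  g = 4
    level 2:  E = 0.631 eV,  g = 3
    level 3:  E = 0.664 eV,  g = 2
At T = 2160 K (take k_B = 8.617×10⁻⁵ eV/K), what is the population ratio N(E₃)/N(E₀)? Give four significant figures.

k_BT = 8.617×10⁻⁵ × 2160 K = 0.186127 eV.
n₃/n₀ = (g₃/g₀) exp[−(E₃−E₀)/kT] = (2/2) × exp(−(0.5987 eV)/(0.186127 eV)) = (2/2) × exp(-3.21662) = 0.04009.

0.04009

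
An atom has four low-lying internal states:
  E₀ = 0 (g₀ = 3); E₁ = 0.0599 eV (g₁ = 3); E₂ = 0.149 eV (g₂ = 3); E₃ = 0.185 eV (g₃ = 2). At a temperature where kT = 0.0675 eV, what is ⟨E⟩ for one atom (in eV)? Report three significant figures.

0.0313 eV

Eᵢ/kT = 0, 0.88741, 2.2074, 2.7407.
Z = Σ gᵢe^(−Eᵢ/kT) = 3·e^(−0) + 3·e^(−0.88741) + 3·e^(−2.2074) + 2·e^(−2.7407) = 3.0000 + 1.2352 + 0.32996 + 0.12905 = 4.6942.
⟨E⟩ = Σ Eᵢ gᵢe^(−Eᵢ/kT) / Z = (0·3.0000 + 0.0599·1.2352 + 0.149·0.32996 + 0.185·0.12905) / 4.6942 = 0.0313 eV.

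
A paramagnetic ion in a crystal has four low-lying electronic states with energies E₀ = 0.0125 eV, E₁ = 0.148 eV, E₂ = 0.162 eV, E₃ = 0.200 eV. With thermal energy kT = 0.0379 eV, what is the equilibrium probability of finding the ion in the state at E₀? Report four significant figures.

Eᵢ/kT = 0.329815, 3.90501, 4.27441, 5.27704.
Z = Σ e^(−Eᵢ/kT) = e^(−0.329815) + e^(−3.90501) + e^(−4.27441) + e^(−5.27704) = 0.719057 + 0.0201408 + 0.0139203 + 0.00510753 = 0.758226.
P₀ = e^(−E₀/kT) / Z = 0.719057/0.758226 = 0.9483.

0.9483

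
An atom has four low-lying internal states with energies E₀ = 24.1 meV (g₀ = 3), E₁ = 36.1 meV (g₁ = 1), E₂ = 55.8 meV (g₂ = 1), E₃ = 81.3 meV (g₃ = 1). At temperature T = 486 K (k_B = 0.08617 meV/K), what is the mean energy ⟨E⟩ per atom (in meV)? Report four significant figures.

k_BT = 0.08617 × 486 K = 41.8786 meV.
Eᵢ/kT = 0.575473, 0.862015, 1.33242, 1.94133.
Z = Σ gᵢe^(−Eᵢ/kT) = 3·e^(−0.575473) + 1·e^(−0.862015) + 1·e^(−1.33242) + 1·e^(−1.94133) = 1.68732 + 0.422310 + 0.263838 + 0.143513 = 2.51698.
⟨E⟩ = Σ Eᵢ gᵢe^(−Eᵢ/kT) / Z = (24.1·1.68732 + 36.1·0.422310 + 55.8·0.263838 + 81.3·0.143513) / 2.51698 = 32.70 meV.

32.70 meV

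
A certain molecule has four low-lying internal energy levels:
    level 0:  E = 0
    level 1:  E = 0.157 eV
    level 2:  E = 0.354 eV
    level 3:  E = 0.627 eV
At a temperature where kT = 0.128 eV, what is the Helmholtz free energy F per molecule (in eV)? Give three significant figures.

-0.0397 eV

Eᵢ/kT = 0, 1.2266, 2.7656, 4.8984.
Z = Σ e^(−Eᵢ/kT) = e^(−0) + e^(−1.2266) + e^(−2.7656) + e^(−4.8984) = 1.0000 + 0.29329 + 0.062938 + 0.0074585 = 1.3637.
F = −kT ln Z = −0.128 × ln(1.3637) = −0.128 × 0.31020 = -0.0397 eV.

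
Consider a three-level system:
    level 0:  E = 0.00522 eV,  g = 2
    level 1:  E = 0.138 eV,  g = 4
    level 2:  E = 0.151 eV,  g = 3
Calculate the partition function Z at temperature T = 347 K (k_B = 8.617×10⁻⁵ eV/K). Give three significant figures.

Z = 1.74

k_BT = 8.617×10⁻⁵ × 347 K = 0.029901 eV.
Eᵢ/kT = 0.17458, 4.6152, 5.0500.
Z = Σ gᵢe^(−Eᵢ/kT) = 2·e^(−0.17458) + 4·e^(−4.6152) + 3·e^(−5.0500) = 1.6796 + 0.039601 + 0.019228 = 1.7384.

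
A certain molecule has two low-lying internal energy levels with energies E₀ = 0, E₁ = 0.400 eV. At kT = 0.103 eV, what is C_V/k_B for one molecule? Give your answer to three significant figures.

Eᵢ/kT = 0, 3.8835.
Z = Σ e^(−Eᵢ/kT) = e^(−0) + e^(−3.8835) = 1.0000 + 0.020579 = 1.0206.
⟨E⟩ = 0.0080655 eV, ⟨E²⟩ = 0.0032262 eV².
C_V/k_B = (⟨E²⟩ − ⟨E⟩²)/(kT)² = (0.0032262 − 0.000065052)/0.010609 = 0.298.

0.298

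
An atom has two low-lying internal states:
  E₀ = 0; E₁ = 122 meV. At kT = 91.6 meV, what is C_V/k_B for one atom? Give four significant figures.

0.2931

Eᵢ/kT = 0, 1.33188.
Z = Σ e^(−Eᵢ/kT) = e^(−0) + e^(−1.33188) = 1.00000 + 0.263981 = 1.26398.
⟨E⟩ = 25.4796 meV, ⟨E²⟩ = 3108.51 meV².
C_V/k_B = (⟨E²⟩ − ⟨E⟩²)/(kT)² = (3108.51 − 649.210)/8390.56 = 0.2931.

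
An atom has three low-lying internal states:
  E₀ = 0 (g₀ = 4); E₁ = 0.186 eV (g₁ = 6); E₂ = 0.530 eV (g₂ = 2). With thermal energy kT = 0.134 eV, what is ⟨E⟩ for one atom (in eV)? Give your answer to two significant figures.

0.054 eV

Eᵢ/kT = 0, 1.388, 3.955.
Z = Σ gᵢe^(−Eᵢ/kT) = 4·e^(−0) + 6·e^(−1.388) + 2·e^(−3.955) = 4.000 + 1.497 + 0.03832 = 5.535.
⟨E⟩ = Σ Eᵢ gᵢe^(−Eᵢ/kT) / Z = (0·4.000 + 0.186·1.497 + 0.530·0.03832) / 5.535 = 0.054 eV.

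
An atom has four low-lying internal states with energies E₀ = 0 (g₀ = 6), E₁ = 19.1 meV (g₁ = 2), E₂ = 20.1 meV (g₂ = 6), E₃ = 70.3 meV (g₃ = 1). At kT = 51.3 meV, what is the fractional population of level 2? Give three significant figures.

Eᵢ/kT = 0, 0.37232, 0.39181, 1.3704.
Z = Σ gᵢe^(−Eᵢ/kT) = 6·e^(−0) + 2·e^(−0.37232) + 6·e^(−0.39181) + 1·e^(−1.3704) = 6.0000 + 1.3783 + 4.0550 + 0.25401 = 11.687.
P₂ = g₂ e^(−E₂/kT) / Z = 4.0550/11.687 = 0.347.

0.347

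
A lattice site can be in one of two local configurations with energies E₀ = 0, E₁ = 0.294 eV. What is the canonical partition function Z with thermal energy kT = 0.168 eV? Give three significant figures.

Z = 1.17

Eᵢ/kT = 0, 1.7500.
Z = Σ e^(−Eᵢ/kT) = e^(−0) + e^(−1.7500) = 1.0000 + 0.17377 = 1.1738.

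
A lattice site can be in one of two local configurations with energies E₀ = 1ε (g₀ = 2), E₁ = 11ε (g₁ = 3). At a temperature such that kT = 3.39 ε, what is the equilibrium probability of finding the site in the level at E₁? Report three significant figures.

0.0728

Eᵢ/kT = 0.29499, 3.2448.
Z = Σ gᵢe^(−Eᵢ/kT) = 2·e^(−0.29499) + 3·e^(−3.2448) = 1.4891 + 0.11693 = 1.6060.
P₁ = g₁ e^(−E₁/kT) / Z = 0.11693/1.6060 = 0.0728.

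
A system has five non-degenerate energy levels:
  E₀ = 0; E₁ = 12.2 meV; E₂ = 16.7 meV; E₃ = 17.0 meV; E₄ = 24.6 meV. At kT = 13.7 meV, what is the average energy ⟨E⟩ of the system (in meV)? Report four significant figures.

8.765 meV

Eᵢ/kT = 0, 0.890511, 1.21898, 1.24088, 1.79562.
Z = Σ e^(−Eᵢ/kT) = e^(−0) + e^(−0.890511) + e^(−1.21898) + e^(−1.24088) + e^(−1.79562) = 1.00000 + 0.410446 + 0.295531 + 0.289130 + 0.166024 = 2.16113.
⟨E⟩ = Σ Eᵢ e^(−Eᵢ/kT) / Z = (0·1.00000 + 12.2·0.410446 + 16.7·0.295531 + 17.0·0.289130 + 24.6·0.166024) / 2.16113 = 8.765 meV.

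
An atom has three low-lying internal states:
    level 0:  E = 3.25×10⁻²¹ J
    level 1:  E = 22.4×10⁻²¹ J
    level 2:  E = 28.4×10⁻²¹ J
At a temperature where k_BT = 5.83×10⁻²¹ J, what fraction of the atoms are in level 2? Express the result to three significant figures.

0.0127

Eᵢ/kT = 0.55746, 3.8422, 4.8714.
Z = Σ e^(−Eᵢ/kT) = e^(−0.55746) + e^(−3.8422) + e^(−4.8714) = 0.57266 + 0.021446 + 0.0076626 = 0.60177.
P₂ = e^(−E₂/kT) / Z = 0.0076626/0.60177 = 0.0127.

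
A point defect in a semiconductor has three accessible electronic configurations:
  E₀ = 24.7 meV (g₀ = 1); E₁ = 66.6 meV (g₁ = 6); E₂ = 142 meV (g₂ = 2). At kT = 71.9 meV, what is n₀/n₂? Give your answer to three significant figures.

2.56

n₀/n₂ = (g₀/g₂) exp[−(E₀−E₂)/kT] = (1/2) × exp(−(-117.3 meV)/(71.9 meV)) = (1/2) × exp(1.6314) = 2.56.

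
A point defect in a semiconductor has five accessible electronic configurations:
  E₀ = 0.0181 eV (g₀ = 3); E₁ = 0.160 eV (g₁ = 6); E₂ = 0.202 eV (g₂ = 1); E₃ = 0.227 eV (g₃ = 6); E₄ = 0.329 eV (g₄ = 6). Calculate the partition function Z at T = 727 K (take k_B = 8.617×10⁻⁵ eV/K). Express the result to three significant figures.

k_BT = 8.617×10⁻⁵ × 727 K = 0.062646 eV.
Eᵢ/kT = 0.28893, 2.5540, 3.2245, 3.6235, 5.2517.
Z = Σ gᵢe^(−Eᵢ/kT) = 3·e^(−0.28893) + 6·e^(−2.5540) + 1·e^(−3.2245) + 6·e^(−3.6235) + 6·e^(−5.2517) = 2.2472 + 0.46662 + 0.039776 + 0.16013 + 0.031432 = 2.9452.

Z = 2.95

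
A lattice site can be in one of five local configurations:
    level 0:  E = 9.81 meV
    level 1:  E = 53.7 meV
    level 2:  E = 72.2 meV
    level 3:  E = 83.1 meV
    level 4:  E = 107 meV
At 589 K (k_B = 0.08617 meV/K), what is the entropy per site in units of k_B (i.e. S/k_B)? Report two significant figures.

k_BT = 0.08617 × 589 K = 50.75 meV.
Eᵢ/kT = 0.1933, 1.058, 1.423, 1.637, 2.108.
Z = Σ e^(−Eᵢ/kT) = e^(−0.1933) + e^(−1.058) + e^(−1.423) + e^(−1.637) + e^(−2.108) = 0.8242 + 0.3471 + 0.2410 + 0.1946 + 0.1215 = 1.728.
⟨E⟩ = Σ EᵢPᵢ = 42.42 meV.
S/k_B = ln Z + ⟨E⟩/kT = ln(1.728) + 42.42/50.75 = 0.5470 + 0.8359 = 1.4.

1.4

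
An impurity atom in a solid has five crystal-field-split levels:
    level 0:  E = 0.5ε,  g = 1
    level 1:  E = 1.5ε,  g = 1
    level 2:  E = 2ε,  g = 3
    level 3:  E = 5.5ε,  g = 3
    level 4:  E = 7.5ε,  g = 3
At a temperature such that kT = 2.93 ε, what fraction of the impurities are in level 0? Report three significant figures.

0.231

Eᵢ/kT = 0.17065, 0.51195, 0.68259, 1.8771, 2.5597.
Z = Σ gᵢe^(−Eᵢ/kT) = 1·e^(−0.17065) + 1·e^(−0.51195) + 3·e^(−0.68259) + 3·e^(−1.8771) + 3·e^(−2.5597) = 0.84312 + 0.59933 + 1.5159 + 0.45910 + 0.23198 = 3.6494.
P₀ = g₀ e^(−E₀/kT) / Z = 0.84312/3.6494 = 0.231.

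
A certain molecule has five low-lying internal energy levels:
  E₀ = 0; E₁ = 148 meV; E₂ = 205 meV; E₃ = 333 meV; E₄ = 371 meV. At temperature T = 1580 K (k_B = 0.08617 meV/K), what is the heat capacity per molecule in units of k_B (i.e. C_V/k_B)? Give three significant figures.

k_BT = 0.08617 × 1580 K = 136.15 meV.
Eᵢ/kT = 0, 1.0870, 1.5057, 2.4458, 2.7249.
Z = Σ e^(−Eᵢ/kT) = e^(−0) + e^(−1.0870) + e^(−1.5057) + e^(−2.4458) + e^(−2.7249) = 1.0000 + 0.33723 + 0.22186 + 0.086657 + 0.065553 = 1.7113.
⟨E⟩ = 86.816 meV, ⟨E²⟩ = 20652 meV².
C_V/k_B = (⟨E²⟩ − ⟨E⟩²)/(kT)² = (20652 − 7537.0)/18537 = 0.708.

0.708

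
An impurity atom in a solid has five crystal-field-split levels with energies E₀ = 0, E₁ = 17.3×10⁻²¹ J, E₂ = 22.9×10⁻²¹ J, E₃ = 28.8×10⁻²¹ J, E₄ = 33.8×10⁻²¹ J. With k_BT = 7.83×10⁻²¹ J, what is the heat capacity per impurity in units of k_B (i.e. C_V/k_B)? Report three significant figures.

1.11

Eᵢ/kT = 0, 2.2095, 2.9246, 3.6782, 4.3167.
Z = Σ e^(−Eᵢ/kT) = e^(−0) + e^(−2.2095) + e^(−2.9246) + e^(−3.6782) + e^(−4.3167) = 1.0000 + 0.10976 + 0.053686 + 0.025268 + 0.013344 = 1.2021.
⟨E⟩ = 3.5829, ⟨E²⟩ = 80.864.
C_V/k_B = (⟨E²⟩ − ⟨E⟩²)/(kT)² = (80.864 − 12.837)/61.309 = 1.11.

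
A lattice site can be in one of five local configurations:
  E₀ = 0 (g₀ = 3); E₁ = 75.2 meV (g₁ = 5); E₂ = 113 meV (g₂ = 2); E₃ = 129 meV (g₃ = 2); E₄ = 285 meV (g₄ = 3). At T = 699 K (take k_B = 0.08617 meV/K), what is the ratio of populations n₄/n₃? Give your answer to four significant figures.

k_BT = 0.08617 × 699 K = 60.2328 meV.
n₄/n₃ = (g₄/g₃) exp[−(E₄−E₃)/kT] = (3/2) × exp(−(156 meV)/(60.2328 meV)) = (3/2) × exp(-2.58995) = 0.1125.

0.1125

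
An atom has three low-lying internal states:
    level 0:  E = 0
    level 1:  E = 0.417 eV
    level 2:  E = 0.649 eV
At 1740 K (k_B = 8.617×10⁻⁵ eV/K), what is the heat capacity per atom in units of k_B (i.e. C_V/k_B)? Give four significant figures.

k_BT = 8.617×10⁻⁵ × 1740 K = 0.149936 eV.
Eᵢ/kT = 0, 2.78119, 4.32851.
Z = Σ e^(−Eᵢ/kT) = e^(−0) + e^(−2.78119) + e^(−4.32851) = 1.00000 + 0.0619647 + 0.0131872 = 1.07515.
⟨E⟩ = 0.0319935 eV, ⟨E²⟩ = 0.0151881 eV².
C_V/k_B = (⟨E²⟩ − ⟨E⟩²)/(kT)² = (0.0151881 − 0.00102358)/0.0224808 = 0.6301.

0.6301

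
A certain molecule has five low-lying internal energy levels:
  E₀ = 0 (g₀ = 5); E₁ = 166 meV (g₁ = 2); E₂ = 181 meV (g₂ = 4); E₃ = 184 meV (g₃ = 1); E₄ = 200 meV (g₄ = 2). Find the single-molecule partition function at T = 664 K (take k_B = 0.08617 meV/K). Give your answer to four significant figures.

k_BT = 0.08617 × 664 K = 57.2169 meV.
Eᵢ/kT = 0, 2.90124, 3.16340, 3.21583, 3.49547.
Z = Σ gᵢe^(−Eᵢ/kT) = 5·e^(−0) + 2·e^(−2.90124) + 4·e^(−3.16340) + 1·e^(−3.21583) + 2·e^(−3.49547) = 5.00000 + 0.109910 + 0.169127 + 0.0401220 + 0.0606690 = 5.37983.

Z = 5.380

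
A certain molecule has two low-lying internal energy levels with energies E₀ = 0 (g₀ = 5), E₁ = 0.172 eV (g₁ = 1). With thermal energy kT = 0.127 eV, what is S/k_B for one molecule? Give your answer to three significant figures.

Eᵢ/kT = 0, 1.3543.
Z = Σ gᵢe^(−Eᵢ/kT) = 5·e^(−0) + 1·e^(−1.3543) = 5.0000 + 0.25813 = 5.2581.
⟨E⟩ = Σ EᵢPᵢ = 0.0084438 eV.
S/k_B = ln Z + ⟨E⟩/kT = ln(5.2581) + 0.0084438/0.127 = 1.6598 + 0.066487 = 1.73.

1.73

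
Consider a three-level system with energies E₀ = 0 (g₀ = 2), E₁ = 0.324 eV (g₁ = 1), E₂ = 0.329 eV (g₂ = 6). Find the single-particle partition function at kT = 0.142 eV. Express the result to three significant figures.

Z = 2.69

Eᵢ/kT = 0, 2.2817, 2.3169.
Z = Σ gᵢe^(−Eᵢ/kT) = 2·e^(−0) + 1·e^(−2.2817) + 6·e^(−2.3169) = 2.0000 + 0.10211 + 0.59147 = 2.6936.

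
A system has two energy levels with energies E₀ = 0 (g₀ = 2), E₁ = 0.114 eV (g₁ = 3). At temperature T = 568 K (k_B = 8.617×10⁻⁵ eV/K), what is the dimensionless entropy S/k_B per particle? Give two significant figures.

k_BT = 8.617×10⁻⁵ × 568 K = 0.04894 eV.
Eᵢ/kT = 0, 2.329.
Z = Σ gᵢe^(−Eᵢ/kT) = 2·e^(−0) + 3·e^(−2.329) = 2.000 + 0.2922 = 2.292.
⟨E⟩ = Σ EᵢPᵢ = 0.01453 eV.
S/k_B = ln Z + ⟨E⟩/kT = ln(2.292) + 0.01453/0.04894 = 0.8294 + 0.2969 = 1.1.

1.1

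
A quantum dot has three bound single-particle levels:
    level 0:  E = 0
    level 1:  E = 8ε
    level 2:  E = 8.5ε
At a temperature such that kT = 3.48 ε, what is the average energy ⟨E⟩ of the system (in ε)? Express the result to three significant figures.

Eᵢ/kT = 0, 2.2989, 2.4425.
Z = Σ e^(−Eᵢ/kT) = e^(−0) + e^(−2.2989) + e^(−2.4425) = 1.0000 + 0.10037 + 0.086943 = 1.1873.
⟨E⟩ = Σ Eᵢ e^(−Eᵢ/kT) / Z = (0·1.0000 + 8·0.10037 + 8.5·0.086943) / 1.1873 = 1.30 ε.

1.30 ε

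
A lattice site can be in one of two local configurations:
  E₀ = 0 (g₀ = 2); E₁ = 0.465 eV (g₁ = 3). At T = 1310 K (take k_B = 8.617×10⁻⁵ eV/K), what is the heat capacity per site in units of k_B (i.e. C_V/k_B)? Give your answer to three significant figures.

k_BT = 8.617×10⁻⁵ × 1310 K = 0.11288 eV.
Eᵢ/kT = 0, 4.1194.
Z = Σ gᵢe^(−Eᵢ/kT) = 2·e^(−0) + 3·e^(−4.1194) = 2.0000 + 0.048763 = 2.0488.
⟨E⟩ = 0.011067 eV, ⟨E²⟩ = 0.0051463 eV².
C_V/k_B = (⟨E²⟩ − ⟨E⟩²)/(kT)² = (0.0051463 − 0.00012248)/0.012742 = 0.394.

0.394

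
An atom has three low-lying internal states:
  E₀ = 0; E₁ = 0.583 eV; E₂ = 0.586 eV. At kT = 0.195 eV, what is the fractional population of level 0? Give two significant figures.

0.91

Eᵢ/kT = 0, 2.990, 3.005.
Z = Σ e^(−Eᵢ/kT) = e^(−0) + e^(−2.990) + e^(−3.005) = 1.000 + 0.05029 + 0.04954 = 1.100.
P₀ = e^(−E₀/kT) / Z = 1.000/1.100 = 0.91.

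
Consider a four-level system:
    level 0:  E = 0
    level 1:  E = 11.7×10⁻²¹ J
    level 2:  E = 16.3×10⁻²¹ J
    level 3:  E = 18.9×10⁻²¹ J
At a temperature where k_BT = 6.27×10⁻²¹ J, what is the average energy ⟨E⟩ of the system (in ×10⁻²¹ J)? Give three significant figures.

Eᵢ/kT = 0, 1.8660, 2.5997, 3.0144.
Z = Σ e^(−Eᵢ/kT) = e^(−0) + e^(−1.8660) + e^(−2.5997) + e^(−3.0144) = 1.0000 + 0.15474 + 0.074296 + 0.049075 = 1.2781.
⟨E⟩ = Σ Eᵢ e^(−Eᵢ/kT) / Z = (0·1.0000 + 11.7·0.15474 + 16.3·0.074296 + 18.9·0.049075) / 1.2781 = 3.09 ×10⁻²¹ J.

3.09 ×10⁻²¹ J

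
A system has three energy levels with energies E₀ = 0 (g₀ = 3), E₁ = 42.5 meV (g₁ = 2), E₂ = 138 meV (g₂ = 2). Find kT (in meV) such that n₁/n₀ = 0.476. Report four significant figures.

126.2 meV

n₁/n₀ = (g₁/g₀) exp[−(E₁−E₀)/kT] = 0.476.
⇒ (E₁−E₀)/kT = ln((2/3)/0.476) = ln(1.40056) = 0.336872.
kT = 42.5 meV / 0.336872 = 126.2 meV.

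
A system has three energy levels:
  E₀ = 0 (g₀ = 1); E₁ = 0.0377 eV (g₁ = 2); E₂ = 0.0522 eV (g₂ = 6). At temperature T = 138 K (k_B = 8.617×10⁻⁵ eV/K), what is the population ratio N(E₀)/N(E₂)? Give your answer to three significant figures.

13.4

k_BT = 8.617×10⁻⁵ × 138 K = 0.011891 eV.
n₀/n₂ = (g₀/g₂) exp[−(E₀−E₂)/kT] = (1/6) × exp(−(-0.0522 eV)/(0.011891 eV)) = (1/6) × exp(4.3899) = 13.4.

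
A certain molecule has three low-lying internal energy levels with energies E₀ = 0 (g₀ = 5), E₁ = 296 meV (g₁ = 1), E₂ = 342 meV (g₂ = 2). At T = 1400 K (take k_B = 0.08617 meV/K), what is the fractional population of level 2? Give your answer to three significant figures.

k_BT = 0.08617 × 1400 K = 120.64 meV.
Eᵢ/kT = 0, 2.4536, 2.8349.
Z = Σ gᵢe^(−Eᵢ/kT) = 5·e^(−0) + 1·e^(−2.4536) + 2·e^(−2.8349) = 5.0000 + 0.085983 + 0.11745 = 5.2034.
P₂ = g₂ e^(−E₂/kT) / Z = 0.11745/5.2034 = 0.0226.

0.0226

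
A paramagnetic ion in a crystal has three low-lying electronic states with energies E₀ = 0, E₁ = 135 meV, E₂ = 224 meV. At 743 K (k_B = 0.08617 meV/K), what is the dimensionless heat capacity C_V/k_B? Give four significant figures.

k_BT = 0.08617 × 743 K = 64.0243 meV.
Eᵢ/kT = 0, 2.10857, 3.49867.
Z = Σ e^(−Eᵢ/kT) = e^(−0) + e^(−2.10857) + e^(−3.49867) = 1.00000 + 0.121411 + 0.0302376 = 1.15165.
⟨E⟩ = 20.1135 meV, ⟨E²⟩ = 3238.76 meV².
C_V/k_B = (⟨E²⟩ − ⟨E⟩²)/(kT)² = (3238.76 − 404.553)/4099.11 = 0.6914.

0.6914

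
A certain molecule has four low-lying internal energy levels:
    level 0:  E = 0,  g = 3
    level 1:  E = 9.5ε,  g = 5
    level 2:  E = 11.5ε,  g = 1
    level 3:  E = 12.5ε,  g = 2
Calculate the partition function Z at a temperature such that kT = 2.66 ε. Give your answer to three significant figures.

Eᵢ/kT = 0, 3.5714, 4.3233, 4.6992.
Z = Σ gᵢe^(−Eᵢ/kT) = 3·e^(−0) + 5·e^(−3.5714) + 1·e^(−4.3233) + 2·e^(−4.6992) = 3.0000 + 0.14058 + 0.013256 + 0.018205 = 3.1720.

Z = 3.17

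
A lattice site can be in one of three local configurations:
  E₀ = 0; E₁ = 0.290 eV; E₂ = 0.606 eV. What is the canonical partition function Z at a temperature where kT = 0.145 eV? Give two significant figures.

Eᵢ/kT = 0, 2.000, 4.179.
Z = Σ e^(−Eᵢ/kT) = e^(−0) + e^(−2.000) + e^(−4.179) = 1.000 + 0.1353 + 0.01531 = 1.151.

Z = 1.2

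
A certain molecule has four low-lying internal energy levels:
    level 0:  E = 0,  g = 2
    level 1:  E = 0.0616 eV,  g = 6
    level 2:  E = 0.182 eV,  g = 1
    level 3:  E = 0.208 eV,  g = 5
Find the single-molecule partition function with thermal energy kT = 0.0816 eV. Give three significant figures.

Z = 5.32

Eᵢ/kT = 0, 0.75490, 2.2304, 2.5490.
Z = Σ gᵢe^(−Eᵢ/kT) = 2·e^(−0) + 6·e^(−0.75490) + 1·e^(−2.2304) + 5·e^(−2.5490) = 2.0000 + 2.8203 + 0.10749 + 0.39080 = 5.3186.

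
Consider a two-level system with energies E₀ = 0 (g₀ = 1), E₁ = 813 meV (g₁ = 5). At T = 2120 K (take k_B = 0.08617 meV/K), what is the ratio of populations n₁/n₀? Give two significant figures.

k_BT = 0.08617 × 2120 K = 182.7 meV.
n₁/n₀ = (g₁/g₀) exp[−(E₁−E₀)/kT] = (5/1) × exp(−(813 meV)/(182.7 meV)) = (5/1) × exp(-4.450) = 0.058.

0.058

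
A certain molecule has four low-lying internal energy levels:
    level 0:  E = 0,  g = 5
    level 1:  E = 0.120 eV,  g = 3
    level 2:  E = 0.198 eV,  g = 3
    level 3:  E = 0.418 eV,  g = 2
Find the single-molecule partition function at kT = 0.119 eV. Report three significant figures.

Z = 6.72

Eᵢ/kT = 0, 1.0084, 1.6639, 3.5126.
Z = Σ gᵢe^(−Eᵢ/kT) = 5·e^(−0) + 3·e^(−1.0084) + 3·e^(−1.6639) + 2·e^(−3.5126) = 5.0000 + 1.0944 + 0.56820 + 0.059639 = 6.7222.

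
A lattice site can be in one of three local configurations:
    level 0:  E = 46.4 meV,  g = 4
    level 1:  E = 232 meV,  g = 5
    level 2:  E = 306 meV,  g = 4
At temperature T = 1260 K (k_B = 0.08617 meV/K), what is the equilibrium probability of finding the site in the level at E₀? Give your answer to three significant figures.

k_BT = 0.08617 × 1260 K = 108.57 meV.
Eᵢ/kT = 0.42737, 2.1369, 2.8185.
Z = Σ gᵢe^(−Eᵢ/kT) = 4·e^(−0.42737) + 5·e^(−2.1369) + 4·e^(−2.8185) = 2.6089 + 0.59010 + 0.23878 = 3.4378.
P₀ = g₀ e^(−E₀/kT) / Z = 2.6089/3.4378 = 0.759.

0.759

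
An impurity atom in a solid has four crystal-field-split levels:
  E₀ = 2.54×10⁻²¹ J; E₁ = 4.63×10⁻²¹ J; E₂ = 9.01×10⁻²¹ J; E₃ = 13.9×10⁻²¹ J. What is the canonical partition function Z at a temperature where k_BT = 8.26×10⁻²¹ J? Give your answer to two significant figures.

Eᵢ/kT = 0.3075, 0.5605, 1.091, 1.683.
Z = Σ e^(−Eᵢ/kT) = e^(−0.3075) + e^(−0.5605) + e^(−1.091) + e^(−1.683) = 0.7353 + 0.5709 + 0.3359 + 0.1858 = 1.828.

Z = 1.8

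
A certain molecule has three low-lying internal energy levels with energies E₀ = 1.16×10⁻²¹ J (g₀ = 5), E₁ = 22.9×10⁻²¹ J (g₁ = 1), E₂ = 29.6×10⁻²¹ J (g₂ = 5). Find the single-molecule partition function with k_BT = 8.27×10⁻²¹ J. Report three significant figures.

Eᵢ/kT = 0.14027, 2.7690, 3.5792.
Z = Σ gᵢe^(−Eᵢ/kT) = 5·e^(−0.14027) + 1·e^(−2.7690) + 5·e^(−3.5792) = 4.3456 + 0.062725 + 0.13949 = 4.5478.

Z = 4.55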